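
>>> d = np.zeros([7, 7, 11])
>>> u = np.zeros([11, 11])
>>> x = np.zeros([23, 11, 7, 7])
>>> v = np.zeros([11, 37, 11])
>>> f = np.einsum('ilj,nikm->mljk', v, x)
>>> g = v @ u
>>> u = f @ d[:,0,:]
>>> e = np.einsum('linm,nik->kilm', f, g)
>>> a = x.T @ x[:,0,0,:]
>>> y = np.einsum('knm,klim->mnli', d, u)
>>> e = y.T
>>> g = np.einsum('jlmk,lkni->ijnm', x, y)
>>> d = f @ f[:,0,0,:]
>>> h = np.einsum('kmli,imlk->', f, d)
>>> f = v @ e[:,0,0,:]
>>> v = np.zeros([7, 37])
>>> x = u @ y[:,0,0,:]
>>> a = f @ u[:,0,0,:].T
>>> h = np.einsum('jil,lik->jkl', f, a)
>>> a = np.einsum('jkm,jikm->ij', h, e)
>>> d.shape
(7, 37, 11, 7)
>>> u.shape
(7, 37, 11, 11)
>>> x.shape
(7, 37, 11, 11)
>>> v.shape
(7, 37)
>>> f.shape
(11, 37, 11)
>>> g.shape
(11, 23, 37, 7)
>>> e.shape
(11, 37, 7, 11)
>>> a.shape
(37, 11)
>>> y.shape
(11, 7, 37, 11)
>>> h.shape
(11, 7, 11)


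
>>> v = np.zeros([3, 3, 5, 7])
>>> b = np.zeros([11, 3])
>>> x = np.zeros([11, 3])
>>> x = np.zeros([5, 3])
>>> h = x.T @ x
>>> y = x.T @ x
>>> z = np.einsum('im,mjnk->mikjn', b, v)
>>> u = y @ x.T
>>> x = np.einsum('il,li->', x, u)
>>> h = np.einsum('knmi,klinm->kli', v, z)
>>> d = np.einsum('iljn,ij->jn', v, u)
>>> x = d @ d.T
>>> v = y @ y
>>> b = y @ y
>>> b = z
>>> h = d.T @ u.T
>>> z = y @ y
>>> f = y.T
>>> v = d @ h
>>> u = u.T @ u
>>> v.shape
(5, 3)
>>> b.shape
(3, 11, 7, 3, 5)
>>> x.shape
(5, 5)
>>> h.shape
(7, 3)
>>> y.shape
(3, 3)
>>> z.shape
(3, 3)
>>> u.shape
(5, 5)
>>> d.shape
(5, 7)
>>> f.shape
(3, 3)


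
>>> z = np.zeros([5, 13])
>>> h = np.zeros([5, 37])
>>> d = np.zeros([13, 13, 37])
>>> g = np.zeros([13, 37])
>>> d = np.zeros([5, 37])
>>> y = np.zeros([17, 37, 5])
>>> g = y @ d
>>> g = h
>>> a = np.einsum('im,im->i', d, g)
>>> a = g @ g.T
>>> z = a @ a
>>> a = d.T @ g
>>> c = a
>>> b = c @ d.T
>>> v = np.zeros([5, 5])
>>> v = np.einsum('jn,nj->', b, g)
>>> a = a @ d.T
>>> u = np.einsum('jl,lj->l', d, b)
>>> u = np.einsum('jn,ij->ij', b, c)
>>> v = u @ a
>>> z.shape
(5, 5)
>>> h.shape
(5, 37)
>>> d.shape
(5, 37)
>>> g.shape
(5, 37)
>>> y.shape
(17, 37, 5)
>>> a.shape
(37, 5)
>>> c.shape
(37, 37)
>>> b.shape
(37, 5)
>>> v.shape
(37, 5)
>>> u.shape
(37, 37)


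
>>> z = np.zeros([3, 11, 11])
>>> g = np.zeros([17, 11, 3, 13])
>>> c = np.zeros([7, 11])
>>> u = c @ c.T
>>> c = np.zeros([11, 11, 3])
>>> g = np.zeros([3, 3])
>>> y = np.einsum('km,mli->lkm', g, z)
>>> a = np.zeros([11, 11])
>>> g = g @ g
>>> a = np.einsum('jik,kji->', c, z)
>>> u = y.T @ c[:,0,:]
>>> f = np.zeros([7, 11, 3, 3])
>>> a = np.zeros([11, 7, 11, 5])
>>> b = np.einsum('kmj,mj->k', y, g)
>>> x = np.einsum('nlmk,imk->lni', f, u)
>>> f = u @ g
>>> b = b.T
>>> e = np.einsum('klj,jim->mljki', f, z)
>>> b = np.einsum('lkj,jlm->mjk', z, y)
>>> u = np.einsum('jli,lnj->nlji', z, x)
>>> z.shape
(3, 11, 11)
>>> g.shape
(3, 3)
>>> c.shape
(11, 11, 3)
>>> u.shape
(7, 11, 3, 11)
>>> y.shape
(11, 3, 3)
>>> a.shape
(11, 7, 11, 5)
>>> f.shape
(3, 3, 3)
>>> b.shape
(3, 11, 11)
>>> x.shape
(11, 7, 3)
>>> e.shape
(11, 3, 3, 3, 11)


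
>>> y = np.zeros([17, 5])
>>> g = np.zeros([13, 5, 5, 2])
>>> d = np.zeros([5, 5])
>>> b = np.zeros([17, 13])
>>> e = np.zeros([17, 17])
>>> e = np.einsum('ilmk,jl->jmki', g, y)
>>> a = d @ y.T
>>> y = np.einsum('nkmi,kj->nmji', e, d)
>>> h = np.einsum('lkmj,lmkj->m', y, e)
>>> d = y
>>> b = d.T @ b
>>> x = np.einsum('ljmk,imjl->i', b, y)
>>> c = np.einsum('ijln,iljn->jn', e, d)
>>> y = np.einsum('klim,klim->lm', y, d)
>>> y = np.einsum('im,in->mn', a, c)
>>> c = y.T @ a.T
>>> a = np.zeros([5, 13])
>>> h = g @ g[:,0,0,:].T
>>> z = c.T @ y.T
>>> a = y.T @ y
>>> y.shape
(17, 13)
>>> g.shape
(13, 5, 5, 2)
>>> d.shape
(17, 2, 5, 13)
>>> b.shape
(13, 5, 2, 13)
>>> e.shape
(17, 5, 2, 13)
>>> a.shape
(13, 13)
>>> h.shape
(13, 5, 5, 13)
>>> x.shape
(17,)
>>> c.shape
(13, 5)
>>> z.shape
(5, 17)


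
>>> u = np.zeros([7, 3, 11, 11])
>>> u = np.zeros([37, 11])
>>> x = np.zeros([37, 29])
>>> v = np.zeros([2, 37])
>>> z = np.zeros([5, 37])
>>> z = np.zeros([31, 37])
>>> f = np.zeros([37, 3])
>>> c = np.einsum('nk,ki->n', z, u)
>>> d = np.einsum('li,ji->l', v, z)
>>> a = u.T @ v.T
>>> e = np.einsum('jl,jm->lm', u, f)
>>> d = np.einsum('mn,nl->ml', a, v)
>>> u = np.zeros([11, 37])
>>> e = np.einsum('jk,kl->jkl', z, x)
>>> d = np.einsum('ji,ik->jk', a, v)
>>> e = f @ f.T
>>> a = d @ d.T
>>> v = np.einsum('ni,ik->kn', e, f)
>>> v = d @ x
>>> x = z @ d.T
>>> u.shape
(11, 37)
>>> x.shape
(31, 11)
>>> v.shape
(11, 29)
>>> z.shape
(31, 37)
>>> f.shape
(37, 3)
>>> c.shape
(31,)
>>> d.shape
(11, 37)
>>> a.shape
(11, 11)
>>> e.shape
(37, 37)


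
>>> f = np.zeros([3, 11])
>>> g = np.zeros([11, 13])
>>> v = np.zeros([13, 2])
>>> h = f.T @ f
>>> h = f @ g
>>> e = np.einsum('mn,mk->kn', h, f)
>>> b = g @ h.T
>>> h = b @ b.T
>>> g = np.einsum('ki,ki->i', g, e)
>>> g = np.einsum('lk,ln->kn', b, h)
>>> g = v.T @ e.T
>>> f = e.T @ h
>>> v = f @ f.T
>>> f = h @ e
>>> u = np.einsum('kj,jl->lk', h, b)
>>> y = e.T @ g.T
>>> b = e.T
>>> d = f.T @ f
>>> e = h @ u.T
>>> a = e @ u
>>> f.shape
(11, 13)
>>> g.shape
(2, 11)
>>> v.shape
(13, 13)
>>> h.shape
(11, 11)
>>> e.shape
(11, 3)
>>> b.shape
(13, 11)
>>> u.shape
(3, 11)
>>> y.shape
(13, 2)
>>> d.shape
(13, 13)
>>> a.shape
(11, 11)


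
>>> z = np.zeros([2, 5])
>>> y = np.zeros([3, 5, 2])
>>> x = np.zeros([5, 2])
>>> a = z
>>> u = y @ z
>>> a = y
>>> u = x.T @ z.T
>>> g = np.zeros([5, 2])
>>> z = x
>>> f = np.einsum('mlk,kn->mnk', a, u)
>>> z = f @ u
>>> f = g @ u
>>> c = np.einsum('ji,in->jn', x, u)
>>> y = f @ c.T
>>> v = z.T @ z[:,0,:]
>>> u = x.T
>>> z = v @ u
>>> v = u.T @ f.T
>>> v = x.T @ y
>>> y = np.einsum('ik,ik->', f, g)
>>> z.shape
(2, 2, 5)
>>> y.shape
()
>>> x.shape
(5, 2)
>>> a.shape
(3, 5, 2)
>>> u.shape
(2, 5)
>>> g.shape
(5, 2)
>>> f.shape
(5, 2)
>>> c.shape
(5, 2)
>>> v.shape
(2, 5)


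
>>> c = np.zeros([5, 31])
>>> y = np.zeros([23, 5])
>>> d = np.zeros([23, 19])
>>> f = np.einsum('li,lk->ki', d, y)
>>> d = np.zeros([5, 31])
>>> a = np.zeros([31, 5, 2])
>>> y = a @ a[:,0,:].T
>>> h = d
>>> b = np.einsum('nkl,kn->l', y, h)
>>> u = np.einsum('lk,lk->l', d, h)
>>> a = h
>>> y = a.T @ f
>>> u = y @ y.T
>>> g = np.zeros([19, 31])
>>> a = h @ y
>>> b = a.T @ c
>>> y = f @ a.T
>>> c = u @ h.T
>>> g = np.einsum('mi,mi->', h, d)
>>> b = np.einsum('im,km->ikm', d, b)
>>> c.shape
(31, 5)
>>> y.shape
(5, 5)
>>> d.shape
(5, 31)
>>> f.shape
(5, 19)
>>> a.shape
(5, 19)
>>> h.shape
(5, 31)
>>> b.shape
(5, 19, 31)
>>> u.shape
(31, 31)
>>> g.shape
()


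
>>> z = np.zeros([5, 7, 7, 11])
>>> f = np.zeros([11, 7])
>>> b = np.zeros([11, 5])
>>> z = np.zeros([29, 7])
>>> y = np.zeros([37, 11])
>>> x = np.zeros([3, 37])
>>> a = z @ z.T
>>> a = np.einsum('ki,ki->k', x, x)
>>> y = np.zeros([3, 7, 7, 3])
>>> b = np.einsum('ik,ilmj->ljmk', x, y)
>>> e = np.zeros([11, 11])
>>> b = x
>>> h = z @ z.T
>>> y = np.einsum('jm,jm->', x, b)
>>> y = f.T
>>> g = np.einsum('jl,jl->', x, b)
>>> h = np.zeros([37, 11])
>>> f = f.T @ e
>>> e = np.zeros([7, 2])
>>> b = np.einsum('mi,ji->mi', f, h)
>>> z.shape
(29, 7)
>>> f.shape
(7, 11)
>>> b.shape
(7, 11)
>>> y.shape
(7, 11)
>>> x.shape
(3, 37)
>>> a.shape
(3,)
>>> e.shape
(7, 2)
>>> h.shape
(37, 11)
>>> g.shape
()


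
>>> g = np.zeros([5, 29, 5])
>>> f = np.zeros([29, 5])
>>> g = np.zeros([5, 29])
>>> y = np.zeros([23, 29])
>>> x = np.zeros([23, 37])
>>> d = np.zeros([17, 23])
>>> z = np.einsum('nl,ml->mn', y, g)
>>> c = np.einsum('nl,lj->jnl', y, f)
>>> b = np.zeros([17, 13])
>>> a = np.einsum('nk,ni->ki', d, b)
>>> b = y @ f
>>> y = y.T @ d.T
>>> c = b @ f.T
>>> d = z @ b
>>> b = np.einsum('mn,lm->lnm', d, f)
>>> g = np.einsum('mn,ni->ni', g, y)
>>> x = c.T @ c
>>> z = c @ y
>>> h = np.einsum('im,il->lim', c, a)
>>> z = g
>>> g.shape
(29, 17)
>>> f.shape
(29, 5)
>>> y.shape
(29, 17)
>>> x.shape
(29, 29)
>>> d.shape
(5, 5)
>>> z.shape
(29, 17)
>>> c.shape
(23, 29)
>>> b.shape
(29, 5, 5)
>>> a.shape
(23, 13)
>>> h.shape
(13, 23, 29)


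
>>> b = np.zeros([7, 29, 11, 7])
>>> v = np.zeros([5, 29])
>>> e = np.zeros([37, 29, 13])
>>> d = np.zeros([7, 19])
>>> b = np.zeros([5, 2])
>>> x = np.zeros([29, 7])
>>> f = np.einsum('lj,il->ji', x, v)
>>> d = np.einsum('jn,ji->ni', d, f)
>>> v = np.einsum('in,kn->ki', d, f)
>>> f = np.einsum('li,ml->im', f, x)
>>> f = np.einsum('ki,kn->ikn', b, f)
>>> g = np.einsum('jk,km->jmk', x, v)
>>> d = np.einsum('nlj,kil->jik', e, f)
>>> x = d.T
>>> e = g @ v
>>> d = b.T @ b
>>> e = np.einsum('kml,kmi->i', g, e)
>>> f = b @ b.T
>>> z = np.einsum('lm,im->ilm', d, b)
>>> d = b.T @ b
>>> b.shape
(5, 2)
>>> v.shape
(7, 19)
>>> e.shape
(19,)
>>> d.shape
(2, 2)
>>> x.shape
(2, 5, 13)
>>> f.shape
(5, 5)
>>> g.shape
(29, 19, 7)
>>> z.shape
(5, 2, 2)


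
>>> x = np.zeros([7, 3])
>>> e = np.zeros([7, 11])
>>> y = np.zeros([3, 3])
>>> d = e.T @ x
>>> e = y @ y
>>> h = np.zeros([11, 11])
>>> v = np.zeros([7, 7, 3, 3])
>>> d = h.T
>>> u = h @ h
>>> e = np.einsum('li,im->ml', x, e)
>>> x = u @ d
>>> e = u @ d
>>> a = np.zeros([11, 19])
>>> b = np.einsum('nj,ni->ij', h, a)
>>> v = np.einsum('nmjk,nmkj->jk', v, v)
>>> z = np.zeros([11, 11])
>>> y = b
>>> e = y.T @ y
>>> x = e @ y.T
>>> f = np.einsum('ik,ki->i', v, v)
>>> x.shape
(11, 19)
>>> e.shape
(11, 11)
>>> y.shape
(19, 11)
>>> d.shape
(11, 11)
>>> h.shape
(11, 11)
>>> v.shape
(3, 3)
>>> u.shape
(11, 11)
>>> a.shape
(11, 19)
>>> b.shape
(19, 11)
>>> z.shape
(11, 11)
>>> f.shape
(3,)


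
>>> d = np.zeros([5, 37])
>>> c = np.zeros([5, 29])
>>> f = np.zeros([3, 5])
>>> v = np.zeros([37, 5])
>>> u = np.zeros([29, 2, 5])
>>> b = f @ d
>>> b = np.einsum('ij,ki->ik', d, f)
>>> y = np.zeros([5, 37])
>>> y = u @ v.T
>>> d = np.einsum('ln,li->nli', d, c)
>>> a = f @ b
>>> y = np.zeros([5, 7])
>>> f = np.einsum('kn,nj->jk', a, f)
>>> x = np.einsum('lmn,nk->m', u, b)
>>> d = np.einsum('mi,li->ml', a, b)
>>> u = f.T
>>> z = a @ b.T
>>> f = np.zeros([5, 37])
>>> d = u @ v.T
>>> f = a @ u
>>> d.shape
(3, 37)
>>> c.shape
(5, 29)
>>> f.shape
(3, 5)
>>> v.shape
(37, 5)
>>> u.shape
(3, 5)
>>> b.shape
(5, 3)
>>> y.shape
(5, 7)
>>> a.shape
(3, 3)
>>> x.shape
(2,)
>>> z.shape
(3, 5)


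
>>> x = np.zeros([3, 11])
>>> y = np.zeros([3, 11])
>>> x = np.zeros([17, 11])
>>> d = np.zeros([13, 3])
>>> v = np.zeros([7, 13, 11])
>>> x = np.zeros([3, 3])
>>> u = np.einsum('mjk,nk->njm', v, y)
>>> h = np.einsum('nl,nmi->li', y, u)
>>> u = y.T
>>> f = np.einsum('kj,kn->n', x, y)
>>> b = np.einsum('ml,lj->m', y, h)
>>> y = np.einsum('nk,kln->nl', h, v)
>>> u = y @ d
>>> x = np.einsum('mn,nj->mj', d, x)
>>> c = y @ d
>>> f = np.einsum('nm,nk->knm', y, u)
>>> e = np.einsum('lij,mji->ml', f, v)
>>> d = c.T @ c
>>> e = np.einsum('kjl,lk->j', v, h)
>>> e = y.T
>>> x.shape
(13, 3)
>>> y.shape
(11, 13)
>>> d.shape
(3, 3)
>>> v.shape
(7, 13, 11)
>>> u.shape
(11, 3)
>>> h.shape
(11, 7)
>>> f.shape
(3, 11, 13)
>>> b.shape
(3,)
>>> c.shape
(11, 3)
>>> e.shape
(13, 11)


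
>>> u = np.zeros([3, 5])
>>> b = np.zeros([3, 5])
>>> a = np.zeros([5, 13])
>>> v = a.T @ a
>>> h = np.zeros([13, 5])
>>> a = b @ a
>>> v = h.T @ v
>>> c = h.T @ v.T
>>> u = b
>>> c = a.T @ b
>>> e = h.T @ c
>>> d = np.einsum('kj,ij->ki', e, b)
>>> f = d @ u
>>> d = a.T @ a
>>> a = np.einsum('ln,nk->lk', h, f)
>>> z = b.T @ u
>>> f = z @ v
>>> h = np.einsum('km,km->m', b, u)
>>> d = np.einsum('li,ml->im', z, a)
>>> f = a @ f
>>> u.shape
(3, 5)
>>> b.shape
(3, 5)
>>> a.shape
(13, 5)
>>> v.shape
(5, 13)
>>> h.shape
(5,)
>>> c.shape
(13, 5)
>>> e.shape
(5, 5)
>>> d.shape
(5, 13)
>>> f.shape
(13, 13)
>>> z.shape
(5, 5)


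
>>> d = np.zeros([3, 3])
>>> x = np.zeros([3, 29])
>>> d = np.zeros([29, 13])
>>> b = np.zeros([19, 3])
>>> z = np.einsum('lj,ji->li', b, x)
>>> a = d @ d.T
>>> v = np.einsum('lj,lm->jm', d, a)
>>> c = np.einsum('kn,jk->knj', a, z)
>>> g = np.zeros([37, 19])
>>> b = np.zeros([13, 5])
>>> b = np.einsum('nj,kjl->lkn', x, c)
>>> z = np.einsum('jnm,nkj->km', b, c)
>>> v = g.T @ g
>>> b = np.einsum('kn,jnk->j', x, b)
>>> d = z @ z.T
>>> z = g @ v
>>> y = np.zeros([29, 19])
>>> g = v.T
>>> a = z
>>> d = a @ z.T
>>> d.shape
(37, 37)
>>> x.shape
(3, 29)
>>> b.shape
(19,)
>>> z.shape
(37, 19)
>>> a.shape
(37, 19)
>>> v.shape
(19, 19)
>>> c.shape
(29, 29, 19)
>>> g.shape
(19, 19)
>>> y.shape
(29, 19)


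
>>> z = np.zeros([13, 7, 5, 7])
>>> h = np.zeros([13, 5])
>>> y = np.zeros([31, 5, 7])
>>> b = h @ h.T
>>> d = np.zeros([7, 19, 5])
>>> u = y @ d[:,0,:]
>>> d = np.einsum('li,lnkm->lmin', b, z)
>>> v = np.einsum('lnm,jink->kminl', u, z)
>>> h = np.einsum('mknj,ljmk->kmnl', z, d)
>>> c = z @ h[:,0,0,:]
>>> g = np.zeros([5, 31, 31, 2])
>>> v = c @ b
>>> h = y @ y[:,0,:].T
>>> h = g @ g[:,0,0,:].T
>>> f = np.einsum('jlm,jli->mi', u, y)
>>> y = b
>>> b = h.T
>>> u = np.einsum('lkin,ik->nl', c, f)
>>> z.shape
(13, 7, 5, 7)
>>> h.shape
(5, 31, 31, 5)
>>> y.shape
(13, 13)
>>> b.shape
(5, 31, 31, 5)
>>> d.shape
(13, 7, 13, 7)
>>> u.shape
(13, 13)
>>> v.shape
(13, 7, 5, 13)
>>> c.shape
(13, 7, 5, 13)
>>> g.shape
(5, 31, 31, 2)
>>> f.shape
(5, 7)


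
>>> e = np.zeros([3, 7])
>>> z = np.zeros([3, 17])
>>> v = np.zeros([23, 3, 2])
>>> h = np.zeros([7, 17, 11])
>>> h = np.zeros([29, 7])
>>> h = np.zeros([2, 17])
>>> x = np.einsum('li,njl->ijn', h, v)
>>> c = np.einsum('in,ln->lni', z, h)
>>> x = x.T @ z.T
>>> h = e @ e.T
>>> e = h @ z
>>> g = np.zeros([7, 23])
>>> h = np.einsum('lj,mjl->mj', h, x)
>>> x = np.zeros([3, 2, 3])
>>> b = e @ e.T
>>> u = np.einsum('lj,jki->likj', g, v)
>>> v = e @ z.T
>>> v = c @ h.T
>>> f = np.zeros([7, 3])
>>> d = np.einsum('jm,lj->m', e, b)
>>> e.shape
(3, 17)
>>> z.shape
(3, 17)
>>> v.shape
(2, 17, 23)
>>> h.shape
(23, 3)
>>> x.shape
(3, 2, 3)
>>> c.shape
(2, 17, 3)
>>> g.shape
(7, 23)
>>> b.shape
(3, 3)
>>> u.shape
(7, 2, 3, 23)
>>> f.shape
(7, 3)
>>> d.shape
(17,)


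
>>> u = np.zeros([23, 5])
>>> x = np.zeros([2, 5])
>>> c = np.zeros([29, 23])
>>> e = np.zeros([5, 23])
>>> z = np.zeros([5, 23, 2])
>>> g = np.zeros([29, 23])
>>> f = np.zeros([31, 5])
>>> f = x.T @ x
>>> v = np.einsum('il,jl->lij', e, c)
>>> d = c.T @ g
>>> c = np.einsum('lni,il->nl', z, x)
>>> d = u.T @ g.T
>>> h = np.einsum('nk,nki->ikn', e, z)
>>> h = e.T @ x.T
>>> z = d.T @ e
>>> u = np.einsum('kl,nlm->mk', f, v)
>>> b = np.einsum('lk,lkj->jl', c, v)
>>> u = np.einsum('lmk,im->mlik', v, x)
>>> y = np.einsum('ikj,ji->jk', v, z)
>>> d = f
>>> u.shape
(5, 23, 2, 29)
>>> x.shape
(2, 5)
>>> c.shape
(23, 5)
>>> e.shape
(5, 23)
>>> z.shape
(29, 23)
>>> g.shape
(29, 23)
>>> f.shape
(5, 5)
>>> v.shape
(23, 5, 29)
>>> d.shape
(5, 5)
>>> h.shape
(23, 2)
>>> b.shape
(29, 23)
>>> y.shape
(29, 5)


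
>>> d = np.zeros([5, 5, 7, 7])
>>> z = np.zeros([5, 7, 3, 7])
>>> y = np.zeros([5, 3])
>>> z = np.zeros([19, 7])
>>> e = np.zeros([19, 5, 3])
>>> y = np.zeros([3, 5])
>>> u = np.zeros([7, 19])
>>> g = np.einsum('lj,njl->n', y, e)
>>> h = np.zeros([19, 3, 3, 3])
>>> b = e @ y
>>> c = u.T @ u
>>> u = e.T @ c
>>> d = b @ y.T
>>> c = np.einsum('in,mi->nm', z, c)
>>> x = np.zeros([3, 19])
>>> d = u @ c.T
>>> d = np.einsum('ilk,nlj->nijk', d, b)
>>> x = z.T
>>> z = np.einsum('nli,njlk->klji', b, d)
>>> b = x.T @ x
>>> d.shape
(19, 3, 5, 7)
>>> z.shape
(7, 5, 3, 5)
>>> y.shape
(3, 5)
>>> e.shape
(19, 5, 3)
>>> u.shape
(3, 5, 19)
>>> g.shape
(19,)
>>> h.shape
(19, 3, 3, 3)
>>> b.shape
(19, 19)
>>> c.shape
(7, 19)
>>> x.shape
(7, 19)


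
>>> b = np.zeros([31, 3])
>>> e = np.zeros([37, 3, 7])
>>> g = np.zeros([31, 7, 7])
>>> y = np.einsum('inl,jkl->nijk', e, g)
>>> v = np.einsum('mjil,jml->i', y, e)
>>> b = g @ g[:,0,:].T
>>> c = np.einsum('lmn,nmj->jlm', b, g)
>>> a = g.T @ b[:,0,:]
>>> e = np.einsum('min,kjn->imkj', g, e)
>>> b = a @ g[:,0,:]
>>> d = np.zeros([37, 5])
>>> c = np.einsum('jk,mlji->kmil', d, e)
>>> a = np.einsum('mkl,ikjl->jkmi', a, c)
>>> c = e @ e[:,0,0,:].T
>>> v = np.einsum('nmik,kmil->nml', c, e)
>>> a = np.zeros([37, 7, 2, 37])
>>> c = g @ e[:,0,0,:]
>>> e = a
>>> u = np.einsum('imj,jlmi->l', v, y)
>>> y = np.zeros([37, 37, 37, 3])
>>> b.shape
(7, 7, 7)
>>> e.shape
(37, 7, 2, 37)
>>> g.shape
(31, 7, 7)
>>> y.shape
(37, 37, 37, 3)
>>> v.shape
(7, 31, 3)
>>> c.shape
(31, 7, 3)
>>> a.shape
(37, 7, 2, 37)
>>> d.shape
(37, 5)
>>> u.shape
(37,)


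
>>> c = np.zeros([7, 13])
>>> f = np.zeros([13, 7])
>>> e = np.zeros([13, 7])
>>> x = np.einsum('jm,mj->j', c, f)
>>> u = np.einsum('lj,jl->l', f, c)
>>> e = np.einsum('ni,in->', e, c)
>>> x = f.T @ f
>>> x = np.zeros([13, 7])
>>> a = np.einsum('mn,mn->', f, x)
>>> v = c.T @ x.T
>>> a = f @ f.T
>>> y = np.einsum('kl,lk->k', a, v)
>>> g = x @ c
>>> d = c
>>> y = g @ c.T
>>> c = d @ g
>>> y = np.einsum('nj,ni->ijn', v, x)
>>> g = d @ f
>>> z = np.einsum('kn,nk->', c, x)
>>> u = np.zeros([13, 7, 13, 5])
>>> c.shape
(7, 13)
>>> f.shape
(13, 7)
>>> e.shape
()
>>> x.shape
(13, 7)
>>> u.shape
(13, 7, 13, 5)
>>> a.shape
(13, 13)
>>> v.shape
(13, 13)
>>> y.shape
(7, 13, 13)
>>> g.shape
(7, 7)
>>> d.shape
(7, 13)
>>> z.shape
()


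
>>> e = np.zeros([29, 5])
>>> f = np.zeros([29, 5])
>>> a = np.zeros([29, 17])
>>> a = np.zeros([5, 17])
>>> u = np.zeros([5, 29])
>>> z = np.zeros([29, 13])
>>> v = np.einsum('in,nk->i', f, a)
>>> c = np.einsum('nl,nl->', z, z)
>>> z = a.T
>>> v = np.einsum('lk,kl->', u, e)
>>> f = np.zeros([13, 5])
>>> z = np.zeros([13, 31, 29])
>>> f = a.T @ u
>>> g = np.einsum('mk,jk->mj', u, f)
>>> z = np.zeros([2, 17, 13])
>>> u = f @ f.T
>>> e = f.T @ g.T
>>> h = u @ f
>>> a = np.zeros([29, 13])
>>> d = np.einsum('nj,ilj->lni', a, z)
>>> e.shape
(29, 5)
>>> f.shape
(17, 29)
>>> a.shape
(29, 13)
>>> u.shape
(17, 17)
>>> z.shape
(2, 17, 13)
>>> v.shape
()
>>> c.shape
()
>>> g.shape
(5, 17)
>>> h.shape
(17, 29)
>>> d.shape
(17, 29, 2)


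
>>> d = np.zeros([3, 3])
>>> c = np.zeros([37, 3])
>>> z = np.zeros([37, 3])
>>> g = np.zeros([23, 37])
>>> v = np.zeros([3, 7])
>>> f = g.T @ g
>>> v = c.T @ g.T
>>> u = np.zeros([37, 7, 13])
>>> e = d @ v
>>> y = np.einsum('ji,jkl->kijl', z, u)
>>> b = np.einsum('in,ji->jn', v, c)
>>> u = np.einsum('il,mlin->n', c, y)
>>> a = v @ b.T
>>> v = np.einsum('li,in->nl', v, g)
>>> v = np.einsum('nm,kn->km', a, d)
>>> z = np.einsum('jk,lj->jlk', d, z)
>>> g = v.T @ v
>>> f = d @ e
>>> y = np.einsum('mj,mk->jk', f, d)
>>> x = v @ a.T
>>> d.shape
(3, 3)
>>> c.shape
(37, 3)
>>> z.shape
(3, 37, 3)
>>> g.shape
(37, 37)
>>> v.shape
(3, 37)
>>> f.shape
(3, 23)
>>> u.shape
(13,)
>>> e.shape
(3, 23)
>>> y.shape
(23, 3)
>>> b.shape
(37, 23)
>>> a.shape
(3, 37)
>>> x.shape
(3, 3)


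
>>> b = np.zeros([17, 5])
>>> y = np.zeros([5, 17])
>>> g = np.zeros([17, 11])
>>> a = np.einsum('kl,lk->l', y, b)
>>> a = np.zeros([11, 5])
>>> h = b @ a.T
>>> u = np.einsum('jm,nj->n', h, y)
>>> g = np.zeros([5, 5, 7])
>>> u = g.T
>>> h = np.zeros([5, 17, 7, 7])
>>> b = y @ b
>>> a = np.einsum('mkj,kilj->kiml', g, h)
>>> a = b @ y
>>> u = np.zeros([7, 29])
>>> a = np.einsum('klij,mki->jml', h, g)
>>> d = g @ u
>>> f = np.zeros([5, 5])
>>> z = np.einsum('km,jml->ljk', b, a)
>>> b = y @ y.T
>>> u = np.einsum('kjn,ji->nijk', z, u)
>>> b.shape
(5, 5)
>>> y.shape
(5, 17)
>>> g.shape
(5, 5, 7)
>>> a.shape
(7, 5, 17)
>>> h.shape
(5, 17, 7, 7)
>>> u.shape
(5, 29, 7, 17)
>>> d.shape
(5, 5, 29)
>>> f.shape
(5, 5)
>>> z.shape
(17, 7, 5)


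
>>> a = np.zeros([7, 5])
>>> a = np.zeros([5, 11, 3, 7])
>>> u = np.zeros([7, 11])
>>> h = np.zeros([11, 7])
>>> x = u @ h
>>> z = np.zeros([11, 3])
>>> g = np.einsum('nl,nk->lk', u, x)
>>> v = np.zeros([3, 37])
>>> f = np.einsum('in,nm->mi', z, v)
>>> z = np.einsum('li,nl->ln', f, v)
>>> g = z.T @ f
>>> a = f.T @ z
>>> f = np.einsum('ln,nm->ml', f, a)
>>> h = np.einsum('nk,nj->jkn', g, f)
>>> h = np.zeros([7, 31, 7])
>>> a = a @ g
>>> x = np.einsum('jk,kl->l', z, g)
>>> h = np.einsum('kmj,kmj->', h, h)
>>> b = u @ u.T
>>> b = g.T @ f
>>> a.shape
(11, 11)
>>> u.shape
(7, 11)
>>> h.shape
()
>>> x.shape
(11,)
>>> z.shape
(37, 3)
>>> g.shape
(3, 11)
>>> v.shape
(3, 37)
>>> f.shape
(3, 37)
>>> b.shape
(11, 37)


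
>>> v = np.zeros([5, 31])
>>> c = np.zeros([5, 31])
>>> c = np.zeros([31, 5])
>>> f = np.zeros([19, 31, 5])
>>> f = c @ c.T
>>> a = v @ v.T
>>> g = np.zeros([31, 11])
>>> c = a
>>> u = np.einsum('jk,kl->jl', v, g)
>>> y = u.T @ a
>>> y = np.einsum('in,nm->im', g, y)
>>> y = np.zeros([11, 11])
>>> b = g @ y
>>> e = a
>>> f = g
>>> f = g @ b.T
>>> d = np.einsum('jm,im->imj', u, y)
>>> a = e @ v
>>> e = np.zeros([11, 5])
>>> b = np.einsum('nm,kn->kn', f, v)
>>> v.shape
(5, 31)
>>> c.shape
(5, 5)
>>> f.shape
(31, 31)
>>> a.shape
(5, 31)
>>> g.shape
(31, 11)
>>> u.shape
(5, 11)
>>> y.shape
(11, 11)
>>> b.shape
(5, 31)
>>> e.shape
(11, 5)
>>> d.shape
(11, 11, 5)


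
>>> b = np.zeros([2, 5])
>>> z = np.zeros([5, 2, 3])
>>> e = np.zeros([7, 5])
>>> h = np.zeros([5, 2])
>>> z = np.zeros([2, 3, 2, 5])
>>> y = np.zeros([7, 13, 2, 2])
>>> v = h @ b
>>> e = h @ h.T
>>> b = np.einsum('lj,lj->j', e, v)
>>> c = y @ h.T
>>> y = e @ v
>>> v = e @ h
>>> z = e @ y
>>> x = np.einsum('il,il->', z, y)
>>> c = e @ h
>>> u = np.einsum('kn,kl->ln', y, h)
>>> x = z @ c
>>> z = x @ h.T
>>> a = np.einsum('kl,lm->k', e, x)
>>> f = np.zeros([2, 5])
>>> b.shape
(5,)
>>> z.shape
(5, 5)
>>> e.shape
(5, 5)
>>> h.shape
(5, 2)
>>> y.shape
(5, 5)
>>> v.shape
(5, 2)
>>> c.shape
(5, 2)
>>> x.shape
(5, 2)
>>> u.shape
(2, 5)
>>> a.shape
(5,)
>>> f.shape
(2, 5)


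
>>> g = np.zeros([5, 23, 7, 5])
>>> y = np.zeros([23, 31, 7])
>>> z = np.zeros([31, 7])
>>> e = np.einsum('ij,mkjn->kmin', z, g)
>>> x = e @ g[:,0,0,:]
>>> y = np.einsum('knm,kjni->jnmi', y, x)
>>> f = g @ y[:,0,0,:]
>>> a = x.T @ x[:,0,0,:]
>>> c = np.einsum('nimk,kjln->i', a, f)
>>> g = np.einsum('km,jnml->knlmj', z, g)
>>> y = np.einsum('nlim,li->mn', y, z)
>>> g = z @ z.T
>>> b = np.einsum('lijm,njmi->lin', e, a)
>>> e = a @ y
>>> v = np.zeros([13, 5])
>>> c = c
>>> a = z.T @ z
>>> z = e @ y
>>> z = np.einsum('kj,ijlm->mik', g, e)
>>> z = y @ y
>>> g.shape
(31, 31)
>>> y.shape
(5, 5)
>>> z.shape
(5, 5)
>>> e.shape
(5, 31, 5, 5)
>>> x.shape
(23, 5, 31, 5)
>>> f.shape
(5, 23, 7, 5)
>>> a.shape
(7, 7)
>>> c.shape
(31,)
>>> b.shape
(23, 5, 5)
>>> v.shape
(13, 5)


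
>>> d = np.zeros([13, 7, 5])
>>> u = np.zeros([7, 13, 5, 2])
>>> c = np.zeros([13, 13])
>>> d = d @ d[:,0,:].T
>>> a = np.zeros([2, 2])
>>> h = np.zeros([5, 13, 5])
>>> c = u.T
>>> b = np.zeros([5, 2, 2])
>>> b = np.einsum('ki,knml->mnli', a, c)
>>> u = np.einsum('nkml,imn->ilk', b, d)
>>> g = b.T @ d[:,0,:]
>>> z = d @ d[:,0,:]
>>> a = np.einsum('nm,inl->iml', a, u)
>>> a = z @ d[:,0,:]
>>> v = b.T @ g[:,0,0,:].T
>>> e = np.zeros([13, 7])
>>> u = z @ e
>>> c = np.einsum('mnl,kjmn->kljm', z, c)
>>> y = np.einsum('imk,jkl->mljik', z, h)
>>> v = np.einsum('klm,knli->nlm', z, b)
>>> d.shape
(13, 7, 13)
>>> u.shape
(13, 7, 7)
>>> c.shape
(2, 13, 5, 13)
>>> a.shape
(13, 7, 13)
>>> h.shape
(5, 13, 5)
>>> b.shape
(13, 5, 7, 2)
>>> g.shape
(2, 7, 5, 13)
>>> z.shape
(13, 7, 13)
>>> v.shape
(5, 7, 13)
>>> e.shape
(13, 7)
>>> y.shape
(7, 5, 5, 13, 13)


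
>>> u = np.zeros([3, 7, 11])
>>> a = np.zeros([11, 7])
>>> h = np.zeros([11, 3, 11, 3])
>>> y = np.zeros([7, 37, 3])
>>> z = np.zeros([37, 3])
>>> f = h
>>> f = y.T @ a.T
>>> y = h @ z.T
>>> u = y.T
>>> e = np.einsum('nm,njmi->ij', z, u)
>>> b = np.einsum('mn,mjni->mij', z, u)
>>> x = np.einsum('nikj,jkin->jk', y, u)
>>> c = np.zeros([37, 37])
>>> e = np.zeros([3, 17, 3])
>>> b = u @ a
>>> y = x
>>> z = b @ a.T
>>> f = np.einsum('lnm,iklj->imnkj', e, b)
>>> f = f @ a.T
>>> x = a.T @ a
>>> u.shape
(37, 11, 3, 11)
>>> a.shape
(11, 7)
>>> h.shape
(11, 3, 11, 3)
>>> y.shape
(37, 11)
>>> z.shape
(37, 11, 3, 11)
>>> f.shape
(37, 3, 17, 11, 11)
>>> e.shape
(3, 17, 3)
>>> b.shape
(37, 11, 3, 7)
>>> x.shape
(7, 7)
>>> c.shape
(37, 37)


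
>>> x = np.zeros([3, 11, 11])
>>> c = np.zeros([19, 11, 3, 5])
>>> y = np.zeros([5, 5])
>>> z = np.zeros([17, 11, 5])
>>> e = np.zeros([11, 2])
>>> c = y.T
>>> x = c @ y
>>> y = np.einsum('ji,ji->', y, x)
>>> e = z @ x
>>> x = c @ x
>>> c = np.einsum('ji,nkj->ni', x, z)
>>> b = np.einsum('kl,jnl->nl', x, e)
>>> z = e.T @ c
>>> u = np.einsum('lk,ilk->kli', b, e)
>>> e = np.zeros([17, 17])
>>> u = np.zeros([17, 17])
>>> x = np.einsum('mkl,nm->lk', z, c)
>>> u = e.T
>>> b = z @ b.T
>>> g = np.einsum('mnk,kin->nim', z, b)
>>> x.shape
(5, 11)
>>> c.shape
(17, 5)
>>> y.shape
()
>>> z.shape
(5, 11, 5)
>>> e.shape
(17, 17)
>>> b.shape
(5, 11, 11)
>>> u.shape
(17, 17)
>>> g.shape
(11, 11, 5)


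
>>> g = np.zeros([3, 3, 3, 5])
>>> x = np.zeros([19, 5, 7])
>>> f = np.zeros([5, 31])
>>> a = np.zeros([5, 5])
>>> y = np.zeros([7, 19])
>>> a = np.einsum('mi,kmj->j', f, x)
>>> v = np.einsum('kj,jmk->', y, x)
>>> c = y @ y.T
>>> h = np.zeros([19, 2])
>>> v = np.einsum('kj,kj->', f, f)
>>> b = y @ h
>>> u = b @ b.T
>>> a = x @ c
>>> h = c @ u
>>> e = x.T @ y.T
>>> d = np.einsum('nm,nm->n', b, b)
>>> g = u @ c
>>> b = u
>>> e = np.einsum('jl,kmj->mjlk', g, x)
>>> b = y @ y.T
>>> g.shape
(7, 7)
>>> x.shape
(19, 5, 7)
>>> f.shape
(5, 31)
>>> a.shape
(19, 5, 7)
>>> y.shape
(7, 19)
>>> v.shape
()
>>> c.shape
(7, 7)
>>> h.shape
(7, 7)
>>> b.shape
(7, 7)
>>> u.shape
(7, 7)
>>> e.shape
(5, 7, 7, 19)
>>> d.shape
(7,)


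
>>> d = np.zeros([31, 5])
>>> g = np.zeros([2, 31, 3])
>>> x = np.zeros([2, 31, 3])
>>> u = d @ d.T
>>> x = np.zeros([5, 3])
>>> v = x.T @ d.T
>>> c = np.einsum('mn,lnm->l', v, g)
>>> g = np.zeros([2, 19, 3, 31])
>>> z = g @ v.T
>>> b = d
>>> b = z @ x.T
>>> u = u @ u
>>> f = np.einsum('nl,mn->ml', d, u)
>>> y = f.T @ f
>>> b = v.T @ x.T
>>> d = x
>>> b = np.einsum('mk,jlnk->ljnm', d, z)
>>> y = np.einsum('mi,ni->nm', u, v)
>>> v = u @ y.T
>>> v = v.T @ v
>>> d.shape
(5, 3)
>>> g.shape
(2, 19, 3, 31)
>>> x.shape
(5, 3)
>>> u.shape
(31, 31)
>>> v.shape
(3, 3)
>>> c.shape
(2,)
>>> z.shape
(2, 19, 3, 3)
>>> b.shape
(19, 2, 3, 5)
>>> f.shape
(31, 5)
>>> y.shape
(3, 31)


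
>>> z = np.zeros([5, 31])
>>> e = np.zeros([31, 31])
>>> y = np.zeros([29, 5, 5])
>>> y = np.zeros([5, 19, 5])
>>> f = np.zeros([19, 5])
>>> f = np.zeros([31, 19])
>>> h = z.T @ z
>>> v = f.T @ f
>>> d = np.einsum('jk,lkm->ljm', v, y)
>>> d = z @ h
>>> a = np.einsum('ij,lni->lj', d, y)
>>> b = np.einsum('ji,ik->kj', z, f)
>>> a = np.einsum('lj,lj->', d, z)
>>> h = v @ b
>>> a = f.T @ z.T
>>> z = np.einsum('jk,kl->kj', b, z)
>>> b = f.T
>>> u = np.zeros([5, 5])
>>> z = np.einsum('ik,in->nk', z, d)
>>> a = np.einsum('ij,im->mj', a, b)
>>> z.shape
(31, 19)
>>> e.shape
(31, 31)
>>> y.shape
(5, 19, 5)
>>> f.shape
(31, 19)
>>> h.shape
(19, 5)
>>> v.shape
(19, 19)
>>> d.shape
(5, 31)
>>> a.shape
(31, 5)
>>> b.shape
(19, 31)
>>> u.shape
(5, 5)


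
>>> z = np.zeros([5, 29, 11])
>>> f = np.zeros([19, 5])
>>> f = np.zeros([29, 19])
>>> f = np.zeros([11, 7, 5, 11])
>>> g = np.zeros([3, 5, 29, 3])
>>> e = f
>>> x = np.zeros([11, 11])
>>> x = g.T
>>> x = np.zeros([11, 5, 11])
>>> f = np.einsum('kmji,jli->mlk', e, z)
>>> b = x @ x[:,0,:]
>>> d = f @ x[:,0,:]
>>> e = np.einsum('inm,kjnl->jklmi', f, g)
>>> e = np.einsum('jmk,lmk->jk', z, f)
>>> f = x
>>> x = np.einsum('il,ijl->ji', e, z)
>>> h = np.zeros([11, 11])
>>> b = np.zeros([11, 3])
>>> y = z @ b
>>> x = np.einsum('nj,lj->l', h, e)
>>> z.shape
(5, 29, 11)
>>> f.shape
(11, 5, 11)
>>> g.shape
(3, 5, 29, 3)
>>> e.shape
(5, 11)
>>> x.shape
(5,)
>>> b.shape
(11, 3)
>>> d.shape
(7, 29, 11)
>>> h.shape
(11, 11)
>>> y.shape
(5, 29, 3)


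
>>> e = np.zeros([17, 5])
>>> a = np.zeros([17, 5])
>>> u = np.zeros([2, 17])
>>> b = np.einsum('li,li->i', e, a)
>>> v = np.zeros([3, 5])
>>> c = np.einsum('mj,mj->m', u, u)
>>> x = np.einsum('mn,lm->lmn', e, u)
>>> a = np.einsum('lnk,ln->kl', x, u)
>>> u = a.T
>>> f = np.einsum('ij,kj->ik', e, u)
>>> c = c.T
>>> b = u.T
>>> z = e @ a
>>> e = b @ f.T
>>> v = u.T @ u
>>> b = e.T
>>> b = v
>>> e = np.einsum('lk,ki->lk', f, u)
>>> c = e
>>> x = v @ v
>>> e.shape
(17, 2)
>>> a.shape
(5, 2)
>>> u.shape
(2, 5)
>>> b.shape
(5, 5)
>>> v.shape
(5, 5)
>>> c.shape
(17, 2)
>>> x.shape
(5, 5)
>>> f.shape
(17, 2)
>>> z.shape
(17, 2)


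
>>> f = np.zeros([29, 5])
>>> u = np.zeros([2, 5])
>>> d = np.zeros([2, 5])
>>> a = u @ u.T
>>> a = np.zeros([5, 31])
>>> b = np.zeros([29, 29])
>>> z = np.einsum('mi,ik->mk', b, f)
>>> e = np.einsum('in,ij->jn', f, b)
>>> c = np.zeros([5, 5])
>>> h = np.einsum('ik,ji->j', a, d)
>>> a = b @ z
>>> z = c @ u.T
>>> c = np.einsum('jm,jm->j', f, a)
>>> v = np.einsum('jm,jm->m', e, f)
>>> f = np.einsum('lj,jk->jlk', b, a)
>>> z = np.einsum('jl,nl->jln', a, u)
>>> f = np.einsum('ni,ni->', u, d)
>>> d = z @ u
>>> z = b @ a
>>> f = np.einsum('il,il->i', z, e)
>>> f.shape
(29,)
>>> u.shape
(2, 5)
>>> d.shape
(29, 5, 5)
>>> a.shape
(29, 5)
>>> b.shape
(29, 29)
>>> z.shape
(29, 5)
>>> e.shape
(29, 5)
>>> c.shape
(29,)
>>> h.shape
(2,)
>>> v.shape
(5,)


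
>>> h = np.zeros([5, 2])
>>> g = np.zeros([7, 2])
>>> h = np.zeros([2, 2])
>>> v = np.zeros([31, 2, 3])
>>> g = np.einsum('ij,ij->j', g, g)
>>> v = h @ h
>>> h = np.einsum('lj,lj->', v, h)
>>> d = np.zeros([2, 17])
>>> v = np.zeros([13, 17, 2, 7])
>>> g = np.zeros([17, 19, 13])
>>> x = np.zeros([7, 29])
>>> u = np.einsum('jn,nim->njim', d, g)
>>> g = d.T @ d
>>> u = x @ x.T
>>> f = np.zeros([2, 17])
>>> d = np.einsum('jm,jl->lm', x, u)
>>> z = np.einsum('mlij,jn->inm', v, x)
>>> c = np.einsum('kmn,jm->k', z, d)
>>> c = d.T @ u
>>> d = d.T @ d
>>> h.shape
()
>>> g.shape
(17, 17)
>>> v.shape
(13, 17, 2, 7)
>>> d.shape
(29, 29)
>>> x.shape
(7, 29)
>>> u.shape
(7, 7)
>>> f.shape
(2, 17)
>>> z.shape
(2, 29, 13)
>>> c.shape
(29, 7)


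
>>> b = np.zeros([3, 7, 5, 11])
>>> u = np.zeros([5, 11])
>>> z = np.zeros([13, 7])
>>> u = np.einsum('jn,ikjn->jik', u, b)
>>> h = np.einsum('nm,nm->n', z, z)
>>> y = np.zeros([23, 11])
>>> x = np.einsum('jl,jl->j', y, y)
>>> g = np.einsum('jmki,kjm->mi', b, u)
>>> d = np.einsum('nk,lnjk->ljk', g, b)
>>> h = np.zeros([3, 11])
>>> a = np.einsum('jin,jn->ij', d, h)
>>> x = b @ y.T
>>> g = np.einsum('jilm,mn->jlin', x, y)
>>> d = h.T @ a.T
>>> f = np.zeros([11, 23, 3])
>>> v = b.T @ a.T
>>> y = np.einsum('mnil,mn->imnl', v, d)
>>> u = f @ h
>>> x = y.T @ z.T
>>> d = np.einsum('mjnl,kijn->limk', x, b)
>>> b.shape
(3, 7, 5, 11)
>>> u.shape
(11, 23, 11)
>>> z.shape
(13, 7)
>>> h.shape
(3, 11)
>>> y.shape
(7, 11, 5, 5)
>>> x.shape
(5, 5, 11, 13)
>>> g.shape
(3, 5, 7, 11)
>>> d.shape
(13, 7, 5, 3)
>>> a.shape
(5, 3)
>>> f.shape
(11, 23, 3)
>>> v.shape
(11, 5, 7, 5)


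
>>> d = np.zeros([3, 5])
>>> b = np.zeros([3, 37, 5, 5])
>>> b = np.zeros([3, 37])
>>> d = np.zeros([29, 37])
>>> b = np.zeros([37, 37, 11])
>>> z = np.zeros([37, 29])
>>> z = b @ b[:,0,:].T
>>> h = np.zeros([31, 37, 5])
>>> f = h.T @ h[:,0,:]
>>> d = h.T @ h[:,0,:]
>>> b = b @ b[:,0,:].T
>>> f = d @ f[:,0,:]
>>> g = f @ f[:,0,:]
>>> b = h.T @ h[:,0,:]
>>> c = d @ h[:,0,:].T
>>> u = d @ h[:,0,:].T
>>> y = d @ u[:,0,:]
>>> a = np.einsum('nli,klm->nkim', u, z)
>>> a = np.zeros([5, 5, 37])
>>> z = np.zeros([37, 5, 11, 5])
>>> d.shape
(5, 37, 5)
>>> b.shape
(5, 37, 5)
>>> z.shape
(37, 5, 11, 5)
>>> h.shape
(31, 37, 5)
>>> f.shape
(5, 37, 5)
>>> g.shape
(5, 37, 5)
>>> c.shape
(5, 37, 31)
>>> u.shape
(5, 37, 31)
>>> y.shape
(5, 37, 31)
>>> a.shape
(5, 5, 37)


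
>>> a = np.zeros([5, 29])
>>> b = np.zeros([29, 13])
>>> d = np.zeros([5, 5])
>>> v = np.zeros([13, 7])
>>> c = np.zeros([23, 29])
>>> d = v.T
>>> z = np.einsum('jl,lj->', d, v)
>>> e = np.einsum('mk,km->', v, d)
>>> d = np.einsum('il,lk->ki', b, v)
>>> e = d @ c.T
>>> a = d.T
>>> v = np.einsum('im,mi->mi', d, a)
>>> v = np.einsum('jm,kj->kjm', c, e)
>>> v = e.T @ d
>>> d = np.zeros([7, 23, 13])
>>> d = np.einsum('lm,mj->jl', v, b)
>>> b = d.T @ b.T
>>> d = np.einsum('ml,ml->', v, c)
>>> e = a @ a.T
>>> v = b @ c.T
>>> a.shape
(29, 7)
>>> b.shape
(23, 29)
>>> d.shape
()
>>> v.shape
(23, 23)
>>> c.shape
(23, 29)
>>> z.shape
()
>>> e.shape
(29, 29)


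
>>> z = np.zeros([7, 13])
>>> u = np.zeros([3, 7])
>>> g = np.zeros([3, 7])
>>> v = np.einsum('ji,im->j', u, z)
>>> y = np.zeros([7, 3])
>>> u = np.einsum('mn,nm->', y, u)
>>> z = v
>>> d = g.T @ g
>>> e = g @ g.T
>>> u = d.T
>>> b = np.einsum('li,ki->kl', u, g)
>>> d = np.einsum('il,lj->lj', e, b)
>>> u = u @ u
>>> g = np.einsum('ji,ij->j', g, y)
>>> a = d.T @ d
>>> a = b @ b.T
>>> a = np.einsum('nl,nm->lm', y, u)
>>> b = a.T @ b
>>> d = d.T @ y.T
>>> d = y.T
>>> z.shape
(3,)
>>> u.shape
(7, 7)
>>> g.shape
(3,)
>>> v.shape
(3,)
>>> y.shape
(7, 3)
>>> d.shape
(3, 7)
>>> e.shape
(3, 3)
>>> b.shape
(7, 7)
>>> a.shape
(3, 7)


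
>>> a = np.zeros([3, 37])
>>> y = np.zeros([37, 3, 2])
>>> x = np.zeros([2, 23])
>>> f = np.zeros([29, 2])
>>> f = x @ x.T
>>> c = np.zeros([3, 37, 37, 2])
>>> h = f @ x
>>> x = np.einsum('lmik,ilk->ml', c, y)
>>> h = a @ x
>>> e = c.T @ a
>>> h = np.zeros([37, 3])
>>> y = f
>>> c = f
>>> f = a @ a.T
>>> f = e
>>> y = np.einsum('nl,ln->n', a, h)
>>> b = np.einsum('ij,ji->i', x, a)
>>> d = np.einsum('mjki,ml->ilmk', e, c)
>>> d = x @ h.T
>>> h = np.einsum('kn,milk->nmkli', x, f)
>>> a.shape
(3, 37)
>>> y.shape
(3,)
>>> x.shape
(37, 3)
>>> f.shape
(2, 37, 37, 37)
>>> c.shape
(2, 2)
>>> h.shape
(3, 2, 37, 37, 37)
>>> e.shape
(2, 37, 37, 37)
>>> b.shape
(37,)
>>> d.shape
(37, 37)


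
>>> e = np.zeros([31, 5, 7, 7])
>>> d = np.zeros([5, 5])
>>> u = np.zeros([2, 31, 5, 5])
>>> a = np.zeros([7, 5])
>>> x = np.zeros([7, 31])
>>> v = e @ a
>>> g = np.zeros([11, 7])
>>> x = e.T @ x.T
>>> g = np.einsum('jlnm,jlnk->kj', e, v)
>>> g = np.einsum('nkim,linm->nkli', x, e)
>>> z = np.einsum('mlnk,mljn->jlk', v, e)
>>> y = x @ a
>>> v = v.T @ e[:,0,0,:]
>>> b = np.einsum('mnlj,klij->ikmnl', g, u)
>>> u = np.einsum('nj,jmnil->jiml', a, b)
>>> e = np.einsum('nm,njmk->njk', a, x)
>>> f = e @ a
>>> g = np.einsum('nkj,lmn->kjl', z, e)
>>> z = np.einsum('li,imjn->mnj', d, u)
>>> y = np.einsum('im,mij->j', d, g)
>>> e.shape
(7, 7, 7)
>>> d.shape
(5, 5)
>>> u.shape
(5, 7, 2, 31)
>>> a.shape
(7, 5)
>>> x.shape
(7, 7, 5, 7)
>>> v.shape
(5, 7, 5, 7)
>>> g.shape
(5, 5, 7)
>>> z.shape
(7, 31, 2)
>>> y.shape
(7,)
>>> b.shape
(5, 2, 7, 7, 31)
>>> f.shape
(7, 7, 5)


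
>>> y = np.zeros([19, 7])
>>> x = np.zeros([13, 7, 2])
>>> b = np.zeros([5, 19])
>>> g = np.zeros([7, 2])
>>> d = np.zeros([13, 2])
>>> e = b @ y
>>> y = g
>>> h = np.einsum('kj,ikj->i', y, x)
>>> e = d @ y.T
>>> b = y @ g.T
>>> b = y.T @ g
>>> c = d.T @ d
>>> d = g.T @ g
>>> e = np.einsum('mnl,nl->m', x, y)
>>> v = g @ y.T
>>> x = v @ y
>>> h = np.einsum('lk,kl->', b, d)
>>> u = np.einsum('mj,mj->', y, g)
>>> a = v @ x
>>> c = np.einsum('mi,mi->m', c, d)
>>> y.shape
(7, 2)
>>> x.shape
(7, 2)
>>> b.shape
(2, 2)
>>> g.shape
(7, 2)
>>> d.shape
(2, 2)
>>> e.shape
(13,)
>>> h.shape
()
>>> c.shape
(2,)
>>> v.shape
(7, 7)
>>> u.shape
()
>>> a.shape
(7, 2)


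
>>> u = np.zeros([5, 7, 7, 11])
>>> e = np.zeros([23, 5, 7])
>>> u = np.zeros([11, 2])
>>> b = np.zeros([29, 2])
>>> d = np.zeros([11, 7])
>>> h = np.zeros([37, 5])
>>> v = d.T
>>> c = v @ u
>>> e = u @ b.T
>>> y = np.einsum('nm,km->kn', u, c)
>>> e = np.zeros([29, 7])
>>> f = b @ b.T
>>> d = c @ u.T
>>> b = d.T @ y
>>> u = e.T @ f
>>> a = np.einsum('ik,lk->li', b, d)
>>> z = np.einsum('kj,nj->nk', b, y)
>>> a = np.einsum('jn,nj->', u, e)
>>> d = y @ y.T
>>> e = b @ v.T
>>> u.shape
(7, 29)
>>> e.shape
(11, 7)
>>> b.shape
(11, 11)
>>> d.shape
(7, 7)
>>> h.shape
(37, 5)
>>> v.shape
(7, 11)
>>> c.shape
(7, 2)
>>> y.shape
(7, 11)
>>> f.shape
(29, 29)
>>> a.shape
()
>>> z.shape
(7, 11)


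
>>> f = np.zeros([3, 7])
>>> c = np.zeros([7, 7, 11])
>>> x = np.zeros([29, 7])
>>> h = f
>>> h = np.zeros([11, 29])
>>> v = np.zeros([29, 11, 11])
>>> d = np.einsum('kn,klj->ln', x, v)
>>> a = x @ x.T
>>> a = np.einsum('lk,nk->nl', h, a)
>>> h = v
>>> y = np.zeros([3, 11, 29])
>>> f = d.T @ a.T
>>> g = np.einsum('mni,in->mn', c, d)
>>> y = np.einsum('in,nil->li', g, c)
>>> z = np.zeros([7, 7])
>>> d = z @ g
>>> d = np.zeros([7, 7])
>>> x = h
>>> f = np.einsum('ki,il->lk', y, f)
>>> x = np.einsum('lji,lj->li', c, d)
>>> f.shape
(29, 11)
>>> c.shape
(7, 7, 11)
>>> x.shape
(7, 11)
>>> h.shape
(29, 11, 11)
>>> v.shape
(29, 11, 11)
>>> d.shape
(7, 7)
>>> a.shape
(29, 11)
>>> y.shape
(11, 7)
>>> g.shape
(7, 7)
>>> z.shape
(7, 7)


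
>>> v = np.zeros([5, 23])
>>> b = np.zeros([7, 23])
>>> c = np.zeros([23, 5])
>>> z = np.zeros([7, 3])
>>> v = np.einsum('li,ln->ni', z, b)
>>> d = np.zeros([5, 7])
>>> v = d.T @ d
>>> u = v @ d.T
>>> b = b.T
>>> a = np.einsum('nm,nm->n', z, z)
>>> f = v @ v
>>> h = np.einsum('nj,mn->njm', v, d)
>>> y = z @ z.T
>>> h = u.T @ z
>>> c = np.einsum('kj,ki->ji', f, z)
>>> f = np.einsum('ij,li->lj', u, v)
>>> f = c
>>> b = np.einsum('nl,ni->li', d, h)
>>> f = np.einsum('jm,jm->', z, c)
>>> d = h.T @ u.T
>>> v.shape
(7, 7)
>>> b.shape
(7, 3)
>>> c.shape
(7, 3)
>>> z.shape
(7, 3)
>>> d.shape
(3, 7)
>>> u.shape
(7, 5)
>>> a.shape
(7,)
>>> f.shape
()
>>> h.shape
(5, 3)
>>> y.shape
(7, 7)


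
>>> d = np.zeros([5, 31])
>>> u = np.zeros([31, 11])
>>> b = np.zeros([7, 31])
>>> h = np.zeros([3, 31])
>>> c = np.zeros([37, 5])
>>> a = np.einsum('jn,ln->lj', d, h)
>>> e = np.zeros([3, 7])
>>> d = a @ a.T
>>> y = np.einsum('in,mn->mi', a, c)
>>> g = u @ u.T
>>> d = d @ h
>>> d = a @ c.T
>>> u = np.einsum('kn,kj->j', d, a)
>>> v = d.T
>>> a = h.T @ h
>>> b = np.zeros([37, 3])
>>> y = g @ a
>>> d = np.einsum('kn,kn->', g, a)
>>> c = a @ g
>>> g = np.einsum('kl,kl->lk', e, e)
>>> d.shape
()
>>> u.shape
(5,)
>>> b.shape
(37, 3)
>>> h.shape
(3, 31)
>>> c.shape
(31, 31)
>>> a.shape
(31, 31)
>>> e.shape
(3, 7)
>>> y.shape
(31, 31)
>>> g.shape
(7, 3)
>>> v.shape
(37, 3)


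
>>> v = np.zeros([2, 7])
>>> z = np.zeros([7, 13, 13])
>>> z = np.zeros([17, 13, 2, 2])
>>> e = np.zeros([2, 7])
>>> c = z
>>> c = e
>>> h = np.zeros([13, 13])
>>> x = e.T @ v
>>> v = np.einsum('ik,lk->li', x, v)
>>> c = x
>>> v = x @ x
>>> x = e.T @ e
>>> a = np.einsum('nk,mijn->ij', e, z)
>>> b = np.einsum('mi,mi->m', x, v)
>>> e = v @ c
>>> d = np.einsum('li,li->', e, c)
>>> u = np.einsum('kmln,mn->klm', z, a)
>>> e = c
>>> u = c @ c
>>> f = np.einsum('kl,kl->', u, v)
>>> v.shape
(7, 7)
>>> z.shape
(17, 13, 2, 2)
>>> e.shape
(7, 7)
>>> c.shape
(7, 7)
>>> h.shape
(13, 13)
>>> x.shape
(7, 7)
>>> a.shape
(13, 2)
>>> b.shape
(7,)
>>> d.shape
()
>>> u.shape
(7, 7)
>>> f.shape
()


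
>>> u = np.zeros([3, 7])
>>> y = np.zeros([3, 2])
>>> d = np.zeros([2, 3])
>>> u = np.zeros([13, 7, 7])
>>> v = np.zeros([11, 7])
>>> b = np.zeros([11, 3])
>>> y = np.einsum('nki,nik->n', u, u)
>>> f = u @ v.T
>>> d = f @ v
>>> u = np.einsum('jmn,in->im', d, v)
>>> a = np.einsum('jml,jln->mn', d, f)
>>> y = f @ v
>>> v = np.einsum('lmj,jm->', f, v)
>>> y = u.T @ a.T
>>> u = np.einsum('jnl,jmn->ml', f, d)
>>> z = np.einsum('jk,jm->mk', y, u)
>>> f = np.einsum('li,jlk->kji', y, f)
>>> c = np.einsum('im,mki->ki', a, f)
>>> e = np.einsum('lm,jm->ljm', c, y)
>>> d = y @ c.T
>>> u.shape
(7, 11)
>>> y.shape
(7, 7)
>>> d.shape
(7, 13)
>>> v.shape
()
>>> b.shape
(11, 3)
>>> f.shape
(11, 13, 7)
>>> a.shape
(7, 11)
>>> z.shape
(11, 7)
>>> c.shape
(13, 7)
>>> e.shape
(13, 7, 7)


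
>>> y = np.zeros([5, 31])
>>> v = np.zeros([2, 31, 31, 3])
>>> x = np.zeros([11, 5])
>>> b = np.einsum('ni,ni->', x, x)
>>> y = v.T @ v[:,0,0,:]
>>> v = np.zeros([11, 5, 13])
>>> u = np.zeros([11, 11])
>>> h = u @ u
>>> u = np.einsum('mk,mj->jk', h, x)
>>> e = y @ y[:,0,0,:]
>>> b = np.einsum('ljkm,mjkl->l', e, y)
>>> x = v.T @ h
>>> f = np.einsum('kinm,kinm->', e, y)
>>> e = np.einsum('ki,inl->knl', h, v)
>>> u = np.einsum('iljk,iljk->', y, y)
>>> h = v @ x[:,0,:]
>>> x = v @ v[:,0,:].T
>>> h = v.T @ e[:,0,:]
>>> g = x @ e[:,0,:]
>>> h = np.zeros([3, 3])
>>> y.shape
(3, 31, 31, 3)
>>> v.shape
(11, 5, 13)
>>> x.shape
(11, 5, 11)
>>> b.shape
(3,)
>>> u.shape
()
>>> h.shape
(3, 3)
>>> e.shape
(11, 5, 13)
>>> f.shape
()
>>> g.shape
(11, 5, 13)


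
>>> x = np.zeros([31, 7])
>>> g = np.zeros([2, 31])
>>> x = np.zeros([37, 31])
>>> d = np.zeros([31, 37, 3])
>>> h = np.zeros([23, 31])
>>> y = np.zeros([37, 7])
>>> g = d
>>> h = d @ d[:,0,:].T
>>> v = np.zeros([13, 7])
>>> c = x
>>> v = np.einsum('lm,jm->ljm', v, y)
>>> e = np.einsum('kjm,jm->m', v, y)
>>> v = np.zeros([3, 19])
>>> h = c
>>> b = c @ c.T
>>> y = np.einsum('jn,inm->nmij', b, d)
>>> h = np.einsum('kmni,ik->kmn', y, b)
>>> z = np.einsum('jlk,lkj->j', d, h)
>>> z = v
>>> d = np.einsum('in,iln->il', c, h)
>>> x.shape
(37, 31)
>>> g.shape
(31, 37, 3)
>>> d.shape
(37, 3)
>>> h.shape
(37, 3, 31)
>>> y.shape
(37, 3, 31, 37)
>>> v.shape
(3, 19)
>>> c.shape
(37, 31)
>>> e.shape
(7,)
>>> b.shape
(37, 37)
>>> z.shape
(3, 19)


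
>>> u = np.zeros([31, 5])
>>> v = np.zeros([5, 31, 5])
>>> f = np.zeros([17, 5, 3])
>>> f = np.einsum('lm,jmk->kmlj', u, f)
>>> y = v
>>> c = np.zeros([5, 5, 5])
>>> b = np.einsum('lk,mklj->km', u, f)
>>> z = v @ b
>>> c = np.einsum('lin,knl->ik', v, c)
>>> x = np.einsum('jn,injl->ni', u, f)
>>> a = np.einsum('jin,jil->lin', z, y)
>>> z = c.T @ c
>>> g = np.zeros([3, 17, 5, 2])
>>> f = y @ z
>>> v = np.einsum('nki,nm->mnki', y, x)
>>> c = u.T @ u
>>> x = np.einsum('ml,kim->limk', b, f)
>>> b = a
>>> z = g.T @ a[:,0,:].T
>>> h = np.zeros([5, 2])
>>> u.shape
(31, 5)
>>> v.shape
(3, 5, 31, 5)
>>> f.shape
(5, 31, 5)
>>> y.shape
(5, 31, 5)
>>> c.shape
(5, 5)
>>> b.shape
(5, 31, 3)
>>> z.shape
(2, 5, 17, 5)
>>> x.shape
(3, 31, 5, 5)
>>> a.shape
(5, 31, 3)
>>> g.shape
(3, 17, 5, 2)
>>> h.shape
(5, 2)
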